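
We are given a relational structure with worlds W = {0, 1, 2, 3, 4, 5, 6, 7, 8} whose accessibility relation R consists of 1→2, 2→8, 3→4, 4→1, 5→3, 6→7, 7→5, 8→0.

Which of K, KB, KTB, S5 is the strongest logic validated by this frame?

K

Symmetric (axiom B): no — 1 R 2 but not 2 R 1.
Reflexive (axiom T): no — 0 is not related to itself.
Euclidean (axiom 5): no — 1 R 2 and 1 R 2, but not 2 R 2.
So F validates K; KB would additionally require R to be symmetric. The strongest is K.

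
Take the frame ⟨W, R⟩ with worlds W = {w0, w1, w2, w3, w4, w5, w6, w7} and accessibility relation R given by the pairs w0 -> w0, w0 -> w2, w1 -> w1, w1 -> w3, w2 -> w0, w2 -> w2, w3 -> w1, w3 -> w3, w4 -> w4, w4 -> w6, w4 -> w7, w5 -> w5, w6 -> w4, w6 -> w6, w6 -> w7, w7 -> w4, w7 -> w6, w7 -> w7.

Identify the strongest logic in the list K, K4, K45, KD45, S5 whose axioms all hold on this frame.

S5

Transitive (axiom 4): yes — every two-step R-path is closed by a direct edge.
Euclidean (axiom 5): yes — any two successors of a common world are R-related.
Serial (axiom D): yes — every world has a successor (e.g. w0 R w0).
Reflexive (axiom T): yes — every world is R-related to itself.
So F validates K, K4, K45, KD45, S5. The strongest is S5.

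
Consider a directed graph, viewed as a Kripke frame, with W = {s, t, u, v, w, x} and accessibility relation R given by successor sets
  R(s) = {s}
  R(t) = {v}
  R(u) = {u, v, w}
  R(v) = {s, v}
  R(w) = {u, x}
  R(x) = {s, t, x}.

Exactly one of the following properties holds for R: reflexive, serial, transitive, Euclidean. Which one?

Reflexive: no — t is not related to itself.
Serial: yes — every world has a successor (e.g. s R s).
Transitive: no — t R v and v R s, but not t R s.
Euclidean: no — u R v and u R w, but not v R w.
Only serial holds.

serial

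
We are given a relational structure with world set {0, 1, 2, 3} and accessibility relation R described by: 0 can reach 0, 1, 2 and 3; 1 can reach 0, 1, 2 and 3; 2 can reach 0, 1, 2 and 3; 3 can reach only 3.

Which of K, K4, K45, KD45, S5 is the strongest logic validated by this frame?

Transitive (axiom 4): yes — every two-step R-path is closed by a direct edge.
Euclidean (axiom 5): no — 0 R 3 and 0 R 1, but not 3 R 1.
Serial (axiom D): yes — every world has a successor (e.g. 0 R 0).
Reflexive (axiom T): yes — every world is R-related to itself.
So F validates K, K4; K45 would additionally require R to be Euclidean. The strongest is K4.

K4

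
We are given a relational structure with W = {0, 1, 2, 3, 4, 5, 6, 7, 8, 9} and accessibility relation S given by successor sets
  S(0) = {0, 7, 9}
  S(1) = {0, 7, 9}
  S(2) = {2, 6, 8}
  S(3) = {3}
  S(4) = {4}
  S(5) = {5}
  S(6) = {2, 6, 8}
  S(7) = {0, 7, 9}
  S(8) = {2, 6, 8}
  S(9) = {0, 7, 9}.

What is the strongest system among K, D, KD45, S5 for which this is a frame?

KD45

Serial (axiom D): yes — every world has a successor (e.g. 0 S 0).
Euclidean (axiom 5): yes — any two successors of a common world are S-related.
Transitive (axiom 4): yes — every two-step S-path is closed by a direct edge.
Reflexive (axiom T): no — 1 is not related to itself.
So F validates K, D, KD45; S5 would additionally require S to be reflexive. The strongest is KD45.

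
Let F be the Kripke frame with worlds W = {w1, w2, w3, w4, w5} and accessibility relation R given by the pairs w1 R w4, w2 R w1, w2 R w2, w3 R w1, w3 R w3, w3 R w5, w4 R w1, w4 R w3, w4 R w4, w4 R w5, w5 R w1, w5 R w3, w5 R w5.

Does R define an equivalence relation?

Reflexive: no — w1 is not related to itself.
Symmetric: no — w2 R w1 but not w1 R w2.
Transitive: no — w1 R w4 and w4 R w3, but not w1 R w3.
So R is not an equivalence relation.

No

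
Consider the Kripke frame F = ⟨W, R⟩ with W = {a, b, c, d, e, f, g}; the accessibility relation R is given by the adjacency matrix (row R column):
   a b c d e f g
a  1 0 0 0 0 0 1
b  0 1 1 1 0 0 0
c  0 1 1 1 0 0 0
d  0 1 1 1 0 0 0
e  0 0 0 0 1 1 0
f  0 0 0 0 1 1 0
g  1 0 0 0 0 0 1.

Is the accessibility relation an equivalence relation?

Reflexive: yes — every world is R-related to itself.
Symmetric: yes — every pair in R has its reverse in R.
Transitive: yes — every two-step R-path is closed by a direct edge.
So R is an equivalence relation.

Yes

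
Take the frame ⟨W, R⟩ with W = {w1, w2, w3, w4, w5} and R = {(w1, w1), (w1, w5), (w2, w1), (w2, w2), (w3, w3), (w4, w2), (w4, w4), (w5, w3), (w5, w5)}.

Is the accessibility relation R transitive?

Transitive: no — w1 R w5 and w5 R w3, but not w1 R w3.

No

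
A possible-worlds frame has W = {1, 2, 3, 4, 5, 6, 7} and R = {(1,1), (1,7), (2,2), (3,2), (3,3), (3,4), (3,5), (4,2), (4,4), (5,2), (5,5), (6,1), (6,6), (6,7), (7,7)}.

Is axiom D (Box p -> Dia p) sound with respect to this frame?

Yes

By correspondence theory, D is valid on a frame iff R is serial.
Serial: yes — every world has a successor (e.g. 1 R 1).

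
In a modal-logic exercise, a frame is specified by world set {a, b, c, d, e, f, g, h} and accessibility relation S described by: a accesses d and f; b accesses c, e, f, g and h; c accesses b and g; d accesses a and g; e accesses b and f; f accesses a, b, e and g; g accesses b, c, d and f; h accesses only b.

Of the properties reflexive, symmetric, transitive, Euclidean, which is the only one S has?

Reflexive: no — a is not related to itself.
Symmetric: yes — every pair in S has its reverse in S.
Transitive: no — a S d and d S g, but not a S g.
Euclidean: no — a S d and a S f, but not d S f.
Only symmetric holds.

symmetric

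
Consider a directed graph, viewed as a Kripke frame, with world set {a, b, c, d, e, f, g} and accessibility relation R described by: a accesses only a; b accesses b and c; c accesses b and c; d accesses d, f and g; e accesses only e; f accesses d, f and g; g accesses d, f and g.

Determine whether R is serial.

Serial: yes — every world has a successor (e.g. a R a).

Yes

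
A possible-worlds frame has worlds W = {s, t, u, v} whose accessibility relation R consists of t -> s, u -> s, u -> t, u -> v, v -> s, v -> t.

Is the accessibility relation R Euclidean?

No

Euclidean: no — u R s and u R t, but not s R t.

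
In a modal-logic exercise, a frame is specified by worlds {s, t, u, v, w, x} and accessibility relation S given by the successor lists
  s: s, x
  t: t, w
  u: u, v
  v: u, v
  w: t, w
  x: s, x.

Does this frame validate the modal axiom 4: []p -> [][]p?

Axiom 4 corresponds to the accessibility relation being transitive.
Transitive: yes — every two-step S-path is closed by a direct edge.

Yes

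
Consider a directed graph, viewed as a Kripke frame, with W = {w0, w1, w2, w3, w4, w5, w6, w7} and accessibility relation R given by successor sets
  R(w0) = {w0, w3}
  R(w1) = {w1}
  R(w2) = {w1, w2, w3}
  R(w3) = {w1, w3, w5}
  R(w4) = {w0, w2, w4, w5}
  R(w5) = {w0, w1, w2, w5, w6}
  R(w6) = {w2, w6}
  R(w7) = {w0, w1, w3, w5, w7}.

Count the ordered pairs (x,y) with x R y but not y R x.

17

Enumerating: (w0,w3), (w2,w1), (w2,w3), (w3,w1), (w3,w5), (w4,w0), (w4,w2), (w4,w5), (w5,w0), (w5,w1), (w5,w2), (w5,w6), (w6,w2), (w7,w0), (w7,w1), (w7,w3), (w7,w5).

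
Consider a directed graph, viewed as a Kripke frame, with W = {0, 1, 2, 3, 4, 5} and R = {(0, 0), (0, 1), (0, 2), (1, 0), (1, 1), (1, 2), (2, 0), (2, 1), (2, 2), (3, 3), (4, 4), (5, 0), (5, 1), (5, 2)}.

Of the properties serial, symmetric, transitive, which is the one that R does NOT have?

Serial: yes — every world has a successor (e.g. 0 R 0).
Symmetric: no — 5 R 0 but not 0 R 5.
Transitive: yes — every two-step R-path is closed by a direct edge.
Only symmetric fails.

symmetric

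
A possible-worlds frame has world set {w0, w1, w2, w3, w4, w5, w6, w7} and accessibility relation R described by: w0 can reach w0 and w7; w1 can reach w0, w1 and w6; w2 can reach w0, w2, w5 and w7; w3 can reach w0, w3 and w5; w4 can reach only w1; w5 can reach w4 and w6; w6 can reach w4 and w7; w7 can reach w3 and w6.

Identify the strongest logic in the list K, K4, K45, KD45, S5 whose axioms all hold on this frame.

K

Transitive (axiom 4): no — w0 R w7 and w7 R w3, but not w0 R w3.
Euclidean (axiom 5): no — w1 R w0 and w1 R w6, but not w0 R w6.
Serial (axiom D): yes — every world has a successor (e.g. w0 R w0).
Reflexive (axiom T): no — w4 is not related to itself.
So F validates K; K4 would additionally require R to be transitive. The strongest is K.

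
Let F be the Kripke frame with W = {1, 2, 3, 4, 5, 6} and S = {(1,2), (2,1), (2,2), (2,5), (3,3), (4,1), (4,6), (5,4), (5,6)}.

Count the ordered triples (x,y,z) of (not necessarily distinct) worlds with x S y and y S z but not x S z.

Enumerating: (1,2,1), (1,2,5), (2,5,4), (2,5,6), (4,1,2), (5,4,1).

6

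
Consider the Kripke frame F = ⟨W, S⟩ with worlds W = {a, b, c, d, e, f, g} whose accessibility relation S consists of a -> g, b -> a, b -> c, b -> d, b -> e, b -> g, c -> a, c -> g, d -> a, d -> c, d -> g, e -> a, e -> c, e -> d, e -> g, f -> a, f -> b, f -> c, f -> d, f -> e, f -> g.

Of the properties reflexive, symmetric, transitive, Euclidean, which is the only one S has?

transitive

Reflexive: no — a is not related to itself.
Symmetric: no — a S g but not g S a.
Transitive: yes — every two-step S-path is closed by a direct edge.
Euclidean: no — b S a and b S c, but not a S c.
Only transitive holds.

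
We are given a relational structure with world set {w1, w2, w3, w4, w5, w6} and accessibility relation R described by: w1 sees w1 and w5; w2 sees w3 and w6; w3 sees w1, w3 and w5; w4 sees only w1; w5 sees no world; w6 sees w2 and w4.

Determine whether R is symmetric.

No

Symmetric: no — w1 R w5 but not w5 R w1.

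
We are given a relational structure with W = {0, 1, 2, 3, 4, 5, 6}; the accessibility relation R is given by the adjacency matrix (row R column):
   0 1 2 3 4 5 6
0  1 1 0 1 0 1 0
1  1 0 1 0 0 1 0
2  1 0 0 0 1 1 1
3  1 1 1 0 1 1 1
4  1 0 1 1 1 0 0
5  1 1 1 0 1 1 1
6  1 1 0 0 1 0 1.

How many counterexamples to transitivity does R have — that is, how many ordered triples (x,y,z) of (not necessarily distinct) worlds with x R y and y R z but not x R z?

38

Enumerating: (0,1,2), (0,3,2), (0,3,4), (0,3,6), (0,5,2), (0,5,4), (0,5,6), (1,0,1), (1,0,3), (1,2,4), (1,2,6), (1,5,1), … and 26 more.
Total: 38.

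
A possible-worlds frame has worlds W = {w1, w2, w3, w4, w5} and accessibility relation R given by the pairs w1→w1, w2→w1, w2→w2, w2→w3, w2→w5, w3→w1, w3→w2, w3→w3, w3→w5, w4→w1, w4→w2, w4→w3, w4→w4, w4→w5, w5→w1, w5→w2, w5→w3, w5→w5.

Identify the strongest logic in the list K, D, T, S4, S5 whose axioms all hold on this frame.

Serial (axiom D): yes — every world has a successor (e.g. w1 R w1).
Reflexive (axiom T): yes — every world is R-related to itself.
Transitive (axiom 4): yes — every two-step R-path is closed by a direct edge.
Euclidean (axiom 5): no — w2 R w1 and w2 R w3, but not w1 R w3.
So F validates K, D, T, S4; S5 would additionally require R to be Euclidean. The strongest is S4.

S4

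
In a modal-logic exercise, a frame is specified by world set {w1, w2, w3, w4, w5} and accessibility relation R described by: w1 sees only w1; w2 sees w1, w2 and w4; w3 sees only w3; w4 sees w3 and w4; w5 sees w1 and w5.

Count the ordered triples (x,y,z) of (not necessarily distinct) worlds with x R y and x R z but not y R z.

Enumerating: (w2,w1,w2), (w2,w1,w4), (w2,w4,w1), (w2,w4,w2), (w4,w3,w4), (w5,w1,w5).

6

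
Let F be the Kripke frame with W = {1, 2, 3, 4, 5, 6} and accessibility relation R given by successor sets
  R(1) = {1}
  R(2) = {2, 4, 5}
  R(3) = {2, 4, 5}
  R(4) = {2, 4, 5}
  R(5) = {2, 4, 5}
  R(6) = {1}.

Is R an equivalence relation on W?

No

Reflexive: no — 3 is not related to itself.
Symmetric: no — 3 R 2 but not 2 R 3.
Transitive: yes — every two-step R-path is closed by a direct edge.
So R is not an equivalence relation.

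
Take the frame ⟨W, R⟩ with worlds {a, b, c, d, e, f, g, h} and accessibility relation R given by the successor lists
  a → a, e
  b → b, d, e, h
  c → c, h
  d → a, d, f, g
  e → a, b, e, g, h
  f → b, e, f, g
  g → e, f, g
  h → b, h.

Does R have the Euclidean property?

Euclidean: no — b R d and b R e, but not d R e.

No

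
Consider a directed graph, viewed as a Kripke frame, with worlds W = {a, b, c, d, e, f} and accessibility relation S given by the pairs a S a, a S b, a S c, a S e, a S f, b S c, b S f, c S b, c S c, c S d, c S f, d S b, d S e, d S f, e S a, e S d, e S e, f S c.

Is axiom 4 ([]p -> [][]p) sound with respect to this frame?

No

Axiom 4 corresponds to the accessibility relation being transitive.
Transitive: no — a S c and c S d, but not a S d.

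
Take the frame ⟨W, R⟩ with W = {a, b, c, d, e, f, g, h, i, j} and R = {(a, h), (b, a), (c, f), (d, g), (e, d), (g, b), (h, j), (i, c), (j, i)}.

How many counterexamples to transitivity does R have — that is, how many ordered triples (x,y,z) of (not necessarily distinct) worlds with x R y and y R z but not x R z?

Enumerating: (a,h,j), (b,a,h), (d,g,b), (e,d,g), (g,b,a), (h,j,i), (i,c,f), (j,i,c).

8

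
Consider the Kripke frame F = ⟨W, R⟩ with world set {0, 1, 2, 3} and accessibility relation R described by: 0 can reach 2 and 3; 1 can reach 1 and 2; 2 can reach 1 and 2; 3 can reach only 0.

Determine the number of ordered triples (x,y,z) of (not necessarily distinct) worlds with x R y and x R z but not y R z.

Enumerating: (0,2,3), (0,3,2), (0,3,3), (3,0,0).

4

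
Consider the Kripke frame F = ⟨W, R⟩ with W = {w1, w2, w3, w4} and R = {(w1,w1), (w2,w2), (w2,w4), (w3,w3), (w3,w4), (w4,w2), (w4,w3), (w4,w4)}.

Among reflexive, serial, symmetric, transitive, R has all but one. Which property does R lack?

transitive

Reflexive: yes — every world is R-related to itself.
Serial: yes — every world has a successor (e.g. w1 R w1).
Symmetric: yes — every pair in R has its reverse in R.
Transitive: no — w2 R w4 and w4 R w3, but not w2 R w3.
Only transitive fails.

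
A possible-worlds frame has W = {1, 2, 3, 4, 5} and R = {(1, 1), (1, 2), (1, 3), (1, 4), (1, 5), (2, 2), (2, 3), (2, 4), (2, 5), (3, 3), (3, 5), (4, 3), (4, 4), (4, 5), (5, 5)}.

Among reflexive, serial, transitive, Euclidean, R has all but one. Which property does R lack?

Euclidean

Reflexive: yes — every world is R-related to itself.
Serial: yes — every world has a successor (e.g. 1 R 1).
Transitive: yes — every two-step R-path is closed by a direct edge.
Euclidean: no — 1 R 3 and 1 R 2, but not 3 R 2.
Only Euclidean fails.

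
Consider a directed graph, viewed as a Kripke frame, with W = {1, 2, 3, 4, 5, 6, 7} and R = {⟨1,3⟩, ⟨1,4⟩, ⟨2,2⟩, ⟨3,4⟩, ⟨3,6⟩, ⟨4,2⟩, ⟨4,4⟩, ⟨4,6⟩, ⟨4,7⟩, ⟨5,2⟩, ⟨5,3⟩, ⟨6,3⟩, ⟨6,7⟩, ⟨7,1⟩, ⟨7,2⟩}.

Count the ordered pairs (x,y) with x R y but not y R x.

11

Enumerating: (1,3), (1,4), (3,4), (4,2), (4,6), (4,7), (5,2), (5,3), (6,7), (7,1), (7,2).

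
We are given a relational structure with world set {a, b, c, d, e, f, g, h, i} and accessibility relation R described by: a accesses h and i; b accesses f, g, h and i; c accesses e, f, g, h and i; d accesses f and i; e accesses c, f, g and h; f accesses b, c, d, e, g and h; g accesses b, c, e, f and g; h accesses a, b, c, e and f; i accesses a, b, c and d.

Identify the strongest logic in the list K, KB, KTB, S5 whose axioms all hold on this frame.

KB

Symmetric (axiom B): yes — every pair in R has its reverse in R.
Reflexive (axiom T): no — a is not related to itself.
Euclidean (axiom 5): no — a R h and a R i, but not h R i.
So F validates K, KB; KTB would additionally require R to be reflexive. The strongest is KB.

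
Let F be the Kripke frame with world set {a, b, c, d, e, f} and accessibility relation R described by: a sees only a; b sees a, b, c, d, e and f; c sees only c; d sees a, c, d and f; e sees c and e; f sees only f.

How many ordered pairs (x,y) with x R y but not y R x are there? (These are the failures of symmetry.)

9

Enumerating: (b,a), (b,c), (b,d), (b,e), (b,f), (d,a), (d,c), (d,f), (e,c).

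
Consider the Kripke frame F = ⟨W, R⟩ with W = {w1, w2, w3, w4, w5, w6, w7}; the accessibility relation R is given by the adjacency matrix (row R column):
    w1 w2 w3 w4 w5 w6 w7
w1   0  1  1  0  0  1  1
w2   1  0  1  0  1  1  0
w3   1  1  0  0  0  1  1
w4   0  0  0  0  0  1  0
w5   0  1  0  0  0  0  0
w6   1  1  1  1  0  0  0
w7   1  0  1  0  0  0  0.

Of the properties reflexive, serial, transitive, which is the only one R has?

Reflexive: no — w1 is not related to itself.
Serial: yes — every world has a successor (e.g. w1 R w2).
Transitive: no — w1 R w2 and w2 R w5, but not w1 R w5.
Only serial holds.

serial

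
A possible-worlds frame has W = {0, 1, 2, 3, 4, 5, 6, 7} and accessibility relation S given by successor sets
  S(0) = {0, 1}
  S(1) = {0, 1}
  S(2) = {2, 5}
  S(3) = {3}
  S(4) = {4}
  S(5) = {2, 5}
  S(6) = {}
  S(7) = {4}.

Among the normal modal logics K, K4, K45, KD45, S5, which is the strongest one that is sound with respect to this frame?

K45

Transitive (axiom 4): yes — every two-step S-path is closed by a direct edge.
Euclidean (axiom 5): yes — any two successors of a common world are S-related.
Serial (axiom D): no — 6 has no S-successor.
Reflexive (axiom T): no — 6 is not related to itself.
So F validates K, K4, K45; KD45 would additionally require S to be serial. The strongest is K45.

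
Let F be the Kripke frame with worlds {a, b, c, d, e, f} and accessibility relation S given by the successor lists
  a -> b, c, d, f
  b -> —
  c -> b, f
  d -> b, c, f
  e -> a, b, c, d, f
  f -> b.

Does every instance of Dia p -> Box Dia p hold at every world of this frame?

By correspondence theory, 5 is valid on a frame iff S is Euclidean.
Euclidean: no — a S b and a S c, but not b S c.

No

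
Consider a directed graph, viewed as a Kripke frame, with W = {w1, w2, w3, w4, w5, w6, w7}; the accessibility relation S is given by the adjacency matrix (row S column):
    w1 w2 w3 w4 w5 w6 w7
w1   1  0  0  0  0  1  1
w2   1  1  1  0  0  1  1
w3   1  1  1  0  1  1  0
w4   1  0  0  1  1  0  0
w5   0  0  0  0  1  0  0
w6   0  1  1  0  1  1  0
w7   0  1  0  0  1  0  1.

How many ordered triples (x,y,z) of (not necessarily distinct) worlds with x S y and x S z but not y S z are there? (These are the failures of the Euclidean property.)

Enumerating: (w1,w6,w1), (w1,w6,w7), (w1,w7,w1), (w1,w7,w6), (w2,w1,w2), (w2,w1,w3), (w2,w3,w7), (w2,w6,w1), (w2,w6,w7), (w2,w7,w1), (w2,w7,w3), (w2,w7,w6), … and 20 more.
Total: 32.

32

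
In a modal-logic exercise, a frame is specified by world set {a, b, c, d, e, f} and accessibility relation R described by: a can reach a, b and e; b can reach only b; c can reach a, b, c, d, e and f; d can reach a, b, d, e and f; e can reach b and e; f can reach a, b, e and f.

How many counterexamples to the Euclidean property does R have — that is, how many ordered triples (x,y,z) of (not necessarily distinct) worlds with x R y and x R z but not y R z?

Enumerating: (a,b,a), (a,b,e), (a,e,a), (c,a,c), (c,a,d), (c,a,f), (c,b,a), (c,b,c), (c,b,d), (c,b,e), (c,b,f), (c,d,c), … and 23 more.
Total: 35.

35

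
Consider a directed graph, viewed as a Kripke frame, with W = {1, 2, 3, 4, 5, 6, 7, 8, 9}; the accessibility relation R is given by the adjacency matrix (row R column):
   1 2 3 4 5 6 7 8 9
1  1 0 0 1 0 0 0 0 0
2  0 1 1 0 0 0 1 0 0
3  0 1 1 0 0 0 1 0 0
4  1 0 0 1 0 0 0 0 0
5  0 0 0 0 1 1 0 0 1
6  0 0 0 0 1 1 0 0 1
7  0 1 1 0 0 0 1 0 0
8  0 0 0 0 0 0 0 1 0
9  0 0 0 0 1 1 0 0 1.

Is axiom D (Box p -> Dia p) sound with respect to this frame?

Axiom D corresponds to the accessibility relation being serial.
Serial: yes — every world has a successor (e.g. 1 R 1).

Yes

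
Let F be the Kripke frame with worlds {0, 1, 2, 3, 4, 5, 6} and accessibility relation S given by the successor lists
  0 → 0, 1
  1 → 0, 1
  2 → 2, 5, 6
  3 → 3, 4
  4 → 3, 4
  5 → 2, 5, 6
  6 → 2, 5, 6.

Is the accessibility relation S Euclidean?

Euclidean: yes — any two successors of a common world are S-related.

Yes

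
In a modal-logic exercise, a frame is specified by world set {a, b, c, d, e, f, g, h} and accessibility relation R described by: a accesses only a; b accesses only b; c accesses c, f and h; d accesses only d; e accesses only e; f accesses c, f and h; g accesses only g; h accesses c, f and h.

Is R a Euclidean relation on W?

Yes

Euclidean: yes — any two successors of a common world are R-related.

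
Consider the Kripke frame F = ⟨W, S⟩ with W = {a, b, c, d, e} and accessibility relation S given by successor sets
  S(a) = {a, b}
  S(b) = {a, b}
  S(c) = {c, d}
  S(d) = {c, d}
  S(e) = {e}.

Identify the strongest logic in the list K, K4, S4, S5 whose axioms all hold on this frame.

Transitive (axiom 4): yes — every two-step S-path is closed by a direct edge.
Reflexive (axiom T): yes — every world is S-related to itself.
Euclidean (axiom 5): yes — any two successors of a common world are S-related.
So F validates K, K4, S4, S5. The strongest is S5.

S5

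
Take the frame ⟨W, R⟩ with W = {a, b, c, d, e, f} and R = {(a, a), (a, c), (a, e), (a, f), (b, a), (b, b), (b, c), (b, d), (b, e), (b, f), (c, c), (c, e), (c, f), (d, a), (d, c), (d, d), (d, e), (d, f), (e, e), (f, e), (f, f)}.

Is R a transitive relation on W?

Transitive: yes — every two-step R-path is closed by a direct edge.

Yes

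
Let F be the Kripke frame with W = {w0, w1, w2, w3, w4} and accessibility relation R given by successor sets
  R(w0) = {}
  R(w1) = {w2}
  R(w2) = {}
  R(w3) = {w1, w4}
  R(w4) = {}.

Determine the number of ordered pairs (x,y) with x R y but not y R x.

3

Enumerating: (w1,w2), (w3,w1), (w3,w4).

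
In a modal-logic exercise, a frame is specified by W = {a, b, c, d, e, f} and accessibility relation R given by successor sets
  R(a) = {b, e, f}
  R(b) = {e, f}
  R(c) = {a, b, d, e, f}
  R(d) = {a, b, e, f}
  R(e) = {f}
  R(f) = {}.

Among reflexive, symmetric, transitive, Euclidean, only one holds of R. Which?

transitive

Reflexive: no — a is not related to itself.
Symmetric: no — a R b but not b R a.
Transitive: yes — every two-step R-path is closed by a direct edge.
Euclidean: no — a R e and a R b, but not e R b.
Only transitive holds.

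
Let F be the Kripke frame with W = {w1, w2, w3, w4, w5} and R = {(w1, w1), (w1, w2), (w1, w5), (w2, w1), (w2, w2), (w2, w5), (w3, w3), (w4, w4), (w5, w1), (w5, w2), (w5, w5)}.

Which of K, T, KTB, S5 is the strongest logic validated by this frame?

Reflexive (axiom T): yes — every world is R-related to itself.
Symmetric (axiom B): yes — every pair in R has its reverse in R.
Euclidean (axiom 5): yes — any two successors of a common world are R-related.
So F validates K, T, KTB, S5. The strongest is S5.

S5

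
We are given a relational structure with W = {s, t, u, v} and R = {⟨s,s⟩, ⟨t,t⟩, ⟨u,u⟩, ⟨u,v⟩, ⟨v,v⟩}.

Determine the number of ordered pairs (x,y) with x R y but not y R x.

1

Enumerating: (u,v).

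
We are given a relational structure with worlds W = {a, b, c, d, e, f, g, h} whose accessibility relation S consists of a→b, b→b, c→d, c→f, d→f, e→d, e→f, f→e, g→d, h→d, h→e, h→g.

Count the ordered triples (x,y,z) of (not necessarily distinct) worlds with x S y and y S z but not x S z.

Enumerating: (c,f,e), (d,f,e), (e,f,e), (f,e,d), (f,e,f), (g,d,f), (h,d,f), (h,e,f).

8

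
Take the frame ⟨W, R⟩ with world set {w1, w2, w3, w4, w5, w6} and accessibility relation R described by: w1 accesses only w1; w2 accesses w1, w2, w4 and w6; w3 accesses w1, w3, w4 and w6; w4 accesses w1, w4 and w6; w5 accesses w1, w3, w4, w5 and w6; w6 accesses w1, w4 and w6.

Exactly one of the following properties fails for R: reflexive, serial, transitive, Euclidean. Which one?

Euclidean

Reflexive: yes — every world is R-related to itself.
Serial: yes — every world has a successor (e.g. w1 R w1).
Transitive: yes — every two-step R-path is closed by a direct edge.
Euclidean: no — w2 R w1 and w2 R w4, but not w1 R w4.
Only Euclidean fails.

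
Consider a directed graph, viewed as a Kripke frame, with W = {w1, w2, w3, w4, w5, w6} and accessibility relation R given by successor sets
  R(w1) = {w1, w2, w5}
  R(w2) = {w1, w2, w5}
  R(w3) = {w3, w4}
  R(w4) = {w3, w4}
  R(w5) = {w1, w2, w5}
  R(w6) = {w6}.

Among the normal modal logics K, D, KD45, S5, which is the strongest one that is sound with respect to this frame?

S5

Serial (axiom D): yes — every world has a successor (e.g. w1 R w1).
Euclidean (axiom 5): yes — any two successors of a common world are R-related.
Transitive (axiom 4): yes — every two-step R-path is closed by a direct edge.
Reflexive (axiom T): yes — every world is R-related to itself.
So F validates K, D, KD45, S5. The strongest is S5.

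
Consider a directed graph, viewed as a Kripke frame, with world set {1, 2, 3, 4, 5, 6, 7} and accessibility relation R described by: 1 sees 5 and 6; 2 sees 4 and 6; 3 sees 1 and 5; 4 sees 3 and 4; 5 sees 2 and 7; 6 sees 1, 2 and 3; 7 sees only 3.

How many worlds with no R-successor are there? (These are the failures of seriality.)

R is serial; there are no such worlds.

0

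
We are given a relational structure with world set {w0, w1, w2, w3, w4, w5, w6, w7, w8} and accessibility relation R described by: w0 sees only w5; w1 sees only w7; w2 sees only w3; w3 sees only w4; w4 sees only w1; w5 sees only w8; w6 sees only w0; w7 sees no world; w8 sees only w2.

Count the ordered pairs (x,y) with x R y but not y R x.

Enumerating: (w0,w5), (w1,w7), (w2,w3), (w3,w4), (w4,w1), (w5,w8), (w6,w0), (w8,w2).

8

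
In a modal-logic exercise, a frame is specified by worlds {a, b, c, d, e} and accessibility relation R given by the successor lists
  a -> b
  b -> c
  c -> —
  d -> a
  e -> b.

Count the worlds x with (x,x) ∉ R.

Enumerating: a, b, c, d, e.

5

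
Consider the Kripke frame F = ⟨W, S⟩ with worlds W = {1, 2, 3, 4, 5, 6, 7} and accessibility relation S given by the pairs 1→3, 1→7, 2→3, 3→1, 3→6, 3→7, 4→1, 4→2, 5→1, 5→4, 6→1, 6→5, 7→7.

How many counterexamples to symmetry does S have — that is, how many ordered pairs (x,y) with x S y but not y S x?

Enumerating: (1,7), (2,3), (3,6), (3,7), (4,1), (4,2), (5,1), (5,4), (6,1), (6,5).

10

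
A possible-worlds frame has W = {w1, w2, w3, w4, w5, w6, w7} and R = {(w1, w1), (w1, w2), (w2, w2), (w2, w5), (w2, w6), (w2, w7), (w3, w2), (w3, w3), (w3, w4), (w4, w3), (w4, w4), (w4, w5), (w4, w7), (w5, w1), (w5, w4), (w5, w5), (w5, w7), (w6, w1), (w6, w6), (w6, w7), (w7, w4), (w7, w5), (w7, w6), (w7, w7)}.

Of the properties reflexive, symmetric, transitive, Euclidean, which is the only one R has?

Reflexive: yes — every world is R-related to itself.
Symmetric: no — w1 R w2 but not w2 R w1.
Transitive: no — w1 R w2 and w2 R w5, but not w1 R w5.
Euclidean: no — w2 R w5 and w2 R w6, but not w5 R w6.
Only reflexive holds.

reflexive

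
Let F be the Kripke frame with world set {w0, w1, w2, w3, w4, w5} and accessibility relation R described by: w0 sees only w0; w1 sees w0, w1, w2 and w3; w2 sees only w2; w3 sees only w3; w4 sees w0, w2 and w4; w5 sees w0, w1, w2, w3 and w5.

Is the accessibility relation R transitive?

Transitive: yes — every two-step R-path is closed by a direct edge.

Yes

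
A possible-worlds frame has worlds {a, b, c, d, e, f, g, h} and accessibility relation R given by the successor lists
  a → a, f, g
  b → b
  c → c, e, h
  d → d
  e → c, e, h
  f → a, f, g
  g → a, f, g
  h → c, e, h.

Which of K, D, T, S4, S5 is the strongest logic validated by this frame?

S5

Serial (axiom D): yes — every world has a successor (e.g. a R a).
Reflexive (axiom T): yes — every world is R-related to itself.
Transitive (axiom 4): yes — every two-step R-path is closed by a direct edge.
Euclidean (axiom 5): yes — any two successors of a common world are R-related.
So F validates K, D, T, S4, S5. The strongest is S5.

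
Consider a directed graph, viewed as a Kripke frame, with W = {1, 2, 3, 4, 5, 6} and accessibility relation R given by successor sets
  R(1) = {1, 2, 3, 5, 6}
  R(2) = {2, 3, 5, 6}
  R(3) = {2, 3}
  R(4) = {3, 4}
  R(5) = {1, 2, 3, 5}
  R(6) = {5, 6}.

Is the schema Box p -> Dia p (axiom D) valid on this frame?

Yes

By correspondence theory, D is valid on a frame iff R is serial.
Serial: yes — every world has a successor (e.g. 1 R 1).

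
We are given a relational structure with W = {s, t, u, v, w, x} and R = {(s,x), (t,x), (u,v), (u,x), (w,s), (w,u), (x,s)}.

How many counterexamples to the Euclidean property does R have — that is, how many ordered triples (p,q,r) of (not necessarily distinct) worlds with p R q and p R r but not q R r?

Enumerating: (s,x,x), (t,x,x), (u,v,v), (u,v,x), (u,x,v), (u,x,x), (w,s,s), (w,s,u), (w,u,s), (w,u,u), (x,s,s).

11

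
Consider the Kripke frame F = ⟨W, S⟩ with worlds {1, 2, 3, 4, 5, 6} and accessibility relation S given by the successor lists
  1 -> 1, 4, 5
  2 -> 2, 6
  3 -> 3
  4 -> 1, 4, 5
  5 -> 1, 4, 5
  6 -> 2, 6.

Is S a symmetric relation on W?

Yes

Symmetric: yes — every pair in S has its reverse in S.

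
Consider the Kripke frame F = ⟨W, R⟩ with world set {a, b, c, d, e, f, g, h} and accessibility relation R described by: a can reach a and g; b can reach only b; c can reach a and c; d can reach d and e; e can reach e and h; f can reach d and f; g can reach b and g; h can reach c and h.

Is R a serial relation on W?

Serial: yes — every world has a successor (e.g. a R a).

Yes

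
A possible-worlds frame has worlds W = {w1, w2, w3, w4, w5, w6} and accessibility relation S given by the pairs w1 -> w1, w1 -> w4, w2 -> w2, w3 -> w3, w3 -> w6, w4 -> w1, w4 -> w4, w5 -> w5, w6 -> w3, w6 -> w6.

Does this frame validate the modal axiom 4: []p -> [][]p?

Axiom 4 corresponds to the accessibility relation being transitive.
Transitive: yes — every two-step S-path is closed by a direct edge.

Yes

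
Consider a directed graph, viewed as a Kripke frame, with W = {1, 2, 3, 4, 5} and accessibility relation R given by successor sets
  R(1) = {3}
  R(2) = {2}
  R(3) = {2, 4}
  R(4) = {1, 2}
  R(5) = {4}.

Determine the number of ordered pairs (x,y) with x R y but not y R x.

Enumerating: (1,3), (3,2), (3,4), (4,1), (4,2), (5,4).

6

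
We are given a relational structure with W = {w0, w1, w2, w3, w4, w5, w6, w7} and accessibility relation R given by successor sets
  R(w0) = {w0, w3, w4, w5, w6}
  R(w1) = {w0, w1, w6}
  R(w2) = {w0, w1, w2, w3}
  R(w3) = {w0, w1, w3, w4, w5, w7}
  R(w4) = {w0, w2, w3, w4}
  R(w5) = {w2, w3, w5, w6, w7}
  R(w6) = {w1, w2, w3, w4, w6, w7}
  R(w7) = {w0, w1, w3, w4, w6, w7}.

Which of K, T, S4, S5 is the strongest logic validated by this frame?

T

Reflexive (axiom T): yes — every world is R-related to itself.
Transitive (axiom 4): no — w0 R w3 and w3 R w1, but not w0 R w1.
Euclidean (axiom 5): no — w0 R w3 and w0 R w6, but not w3 R w6.
So F validates K, T; S4 would additionally require R to be transitive. The strongest is T.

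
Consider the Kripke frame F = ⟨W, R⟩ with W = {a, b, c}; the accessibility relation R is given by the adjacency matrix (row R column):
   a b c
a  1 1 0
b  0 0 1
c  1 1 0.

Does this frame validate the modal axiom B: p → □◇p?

By correspondence theory, B is valid on a frame iff R is symmetric.
Symmetric: no — a R b but not b R a.

No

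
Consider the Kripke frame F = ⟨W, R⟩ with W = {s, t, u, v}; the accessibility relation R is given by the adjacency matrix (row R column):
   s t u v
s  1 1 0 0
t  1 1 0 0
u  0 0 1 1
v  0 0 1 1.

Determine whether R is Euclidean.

Euclidean: yes — any two successors of a common world are R-related.

Yes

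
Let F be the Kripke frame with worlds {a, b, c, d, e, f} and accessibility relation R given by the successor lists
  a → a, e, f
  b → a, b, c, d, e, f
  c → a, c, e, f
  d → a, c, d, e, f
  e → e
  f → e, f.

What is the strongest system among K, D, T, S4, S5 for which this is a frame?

Serial (axiom D): yes — every world has a successor (e.g. a R a).
Reflexive (axiom T): yes — every world is R-related to itself.
Transitive (axiom 4): yes — every two-step R-path is closed by a direct edge.
Euclidean (axiom 5): no — a R e and a R f, but not e R f.
So F validates K, D, T, S4; S5 would additionally require R to be Euclidean. The strongest is S4.

S4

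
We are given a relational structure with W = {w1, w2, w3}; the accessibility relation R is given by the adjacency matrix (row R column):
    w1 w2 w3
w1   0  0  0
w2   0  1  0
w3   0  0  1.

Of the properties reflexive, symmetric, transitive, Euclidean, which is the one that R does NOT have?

reflexive

Reflexive: no — w1 is not related to itself.
Symmetric: yes — every pair in R has its reverse in R.
Transitive: yes — every two-step R-path is closed by a direct edge.
Euclidean: yes — any two successors of a common world are R-related.
Only reflexive fails.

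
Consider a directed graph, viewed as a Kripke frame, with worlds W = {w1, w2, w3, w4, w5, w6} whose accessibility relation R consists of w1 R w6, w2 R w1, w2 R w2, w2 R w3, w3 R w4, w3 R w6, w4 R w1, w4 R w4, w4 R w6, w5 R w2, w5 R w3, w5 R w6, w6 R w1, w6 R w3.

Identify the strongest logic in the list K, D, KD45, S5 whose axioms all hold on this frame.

D

Serial (axiom D): yes — every world has a successor (e.g. w1 R w6).
Euclidean (axiom 5): no — w2 R w1 and w2 R w3, but not w1 R w3.
Transitive (axiom 4): no — w1 R w6 and w6 R w3, but not w1 R w3.
Reflexive (axiom T): no — w1 is not related to itself.
So F validates K, D; KD45 would additionally require R to be Euclidean and transitive. The strongest is D.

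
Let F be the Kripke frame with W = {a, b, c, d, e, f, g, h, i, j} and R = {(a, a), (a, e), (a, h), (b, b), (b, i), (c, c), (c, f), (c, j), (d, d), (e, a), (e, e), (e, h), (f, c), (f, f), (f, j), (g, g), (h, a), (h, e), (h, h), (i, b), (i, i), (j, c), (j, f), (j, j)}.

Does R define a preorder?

Reflexive: yes — every world is R-related to itself.
Transitive: yes — every two-step R-path is closed by a direct edge.
So R is a preorder.

Yes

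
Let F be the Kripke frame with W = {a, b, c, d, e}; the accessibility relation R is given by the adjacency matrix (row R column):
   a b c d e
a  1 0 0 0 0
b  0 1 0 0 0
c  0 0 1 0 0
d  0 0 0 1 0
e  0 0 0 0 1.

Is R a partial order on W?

Reflexive: yes — every world is R-related to itself.
Transitive: yes — every two-step R-path is closed by a direct edge.
Antisymmetric: yes — no distinct pair is related both ways.
So R is a partial order.

Yes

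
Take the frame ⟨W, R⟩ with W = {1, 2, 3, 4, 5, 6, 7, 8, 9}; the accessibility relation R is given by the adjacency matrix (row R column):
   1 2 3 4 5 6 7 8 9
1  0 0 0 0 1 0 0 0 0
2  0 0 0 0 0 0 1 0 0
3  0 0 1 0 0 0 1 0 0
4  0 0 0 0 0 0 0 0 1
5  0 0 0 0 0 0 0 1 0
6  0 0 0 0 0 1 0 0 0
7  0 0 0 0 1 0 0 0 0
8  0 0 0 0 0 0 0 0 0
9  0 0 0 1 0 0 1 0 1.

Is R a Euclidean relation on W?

Euclidean: no — 9 R 4 and 9 R 7, but not 4 R 7.

No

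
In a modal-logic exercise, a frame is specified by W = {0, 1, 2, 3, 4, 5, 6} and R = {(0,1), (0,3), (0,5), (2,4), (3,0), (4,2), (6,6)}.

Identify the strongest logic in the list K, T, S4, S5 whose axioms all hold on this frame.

K

Reflexive (axiom T): no — 0 is not related to itself.
Transitive (axiom 4): no — 3 R 0 and 0 R 1, but not 3 R 1.
Euclidean (axiom 5): no — 0 R 1 and 0 R 3, but not 1 R 3.
So F validates K; T would additionally require R to be reflexive. The strongest is K.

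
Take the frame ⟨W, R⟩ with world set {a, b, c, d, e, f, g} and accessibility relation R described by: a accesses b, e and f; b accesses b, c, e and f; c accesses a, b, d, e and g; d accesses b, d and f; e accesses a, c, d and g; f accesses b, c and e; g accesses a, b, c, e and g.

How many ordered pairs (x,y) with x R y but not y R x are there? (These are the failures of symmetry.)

Enumerating: (a,b), (a,f), (b,e), (c,a), (c,d), (d,b), (d,f), (e,d), (f,c), (f,e), (g,a), (g,b).

12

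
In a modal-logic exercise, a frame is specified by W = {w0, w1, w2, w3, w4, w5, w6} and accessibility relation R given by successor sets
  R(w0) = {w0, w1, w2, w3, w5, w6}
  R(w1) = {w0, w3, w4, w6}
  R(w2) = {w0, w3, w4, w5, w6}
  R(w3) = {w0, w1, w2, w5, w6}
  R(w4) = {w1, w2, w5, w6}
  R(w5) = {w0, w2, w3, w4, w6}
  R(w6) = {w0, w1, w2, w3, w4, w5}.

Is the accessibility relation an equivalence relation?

No

Reflexive: no — w1 is not related to itself.
Symmetric: yes — every pair in R has its reverse in R.
Transitive: no — w0 R w1 and w1 R w4, but not w0 R w4.
So R is not an equivalence relation.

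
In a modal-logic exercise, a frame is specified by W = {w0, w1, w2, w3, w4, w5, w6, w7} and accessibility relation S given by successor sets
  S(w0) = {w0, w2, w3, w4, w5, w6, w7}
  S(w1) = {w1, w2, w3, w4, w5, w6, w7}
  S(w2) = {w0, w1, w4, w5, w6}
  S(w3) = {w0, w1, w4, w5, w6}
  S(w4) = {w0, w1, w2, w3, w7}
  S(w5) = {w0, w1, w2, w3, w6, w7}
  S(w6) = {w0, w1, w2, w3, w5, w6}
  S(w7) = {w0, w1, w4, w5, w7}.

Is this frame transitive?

No

Transitive: no — w0 S w2 and w2 S w1, but not w0 S w1.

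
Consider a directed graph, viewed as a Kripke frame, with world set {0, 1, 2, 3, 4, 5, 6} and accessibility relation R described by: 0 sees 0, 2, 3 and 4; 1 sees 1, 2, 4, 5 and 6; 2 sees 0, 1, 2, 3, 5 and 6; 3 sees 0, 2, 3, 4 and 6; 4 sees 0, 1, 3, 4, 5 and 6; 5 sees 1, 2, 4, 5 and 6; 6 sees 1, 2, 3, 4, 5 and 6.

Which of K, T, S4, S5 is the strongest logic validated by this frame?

Reflexive (axiom T): yes — every world is R-related to itself.
Transitive (axiom 4): no — 0 R 2 and 2 R 1, but not 0 R 1.
Euclidean (axiom 5): no — 0 R 2 and 0 R 4, but not 2 R 4.
So F validates K, T; S4 would additionally require R to be transitive. The strongest is T.

T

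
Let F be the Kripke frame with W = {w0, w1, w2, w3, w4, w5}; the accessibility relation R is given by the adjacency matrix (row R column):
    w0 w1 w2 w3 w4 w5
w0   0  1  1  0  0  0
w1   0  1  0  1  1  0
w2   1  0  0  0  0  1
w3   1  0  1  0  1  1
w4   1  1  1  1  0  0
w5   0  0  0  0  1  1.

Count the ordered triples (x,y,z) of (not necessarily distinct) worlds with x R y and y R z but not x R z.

Enumerating: (w0,w1,w3), (w0,w1,w4), (w0,w2,w0), (w0,w2,w5), (w1,w3,w0), (w1,w3,w2), (w1,w3,w5), (w1,w4,w0), (w1,w4,w2), (w2,w0,w1), (w2,w0,w2), (w2,w5,w4), … and 11 more.
Total: 23.

23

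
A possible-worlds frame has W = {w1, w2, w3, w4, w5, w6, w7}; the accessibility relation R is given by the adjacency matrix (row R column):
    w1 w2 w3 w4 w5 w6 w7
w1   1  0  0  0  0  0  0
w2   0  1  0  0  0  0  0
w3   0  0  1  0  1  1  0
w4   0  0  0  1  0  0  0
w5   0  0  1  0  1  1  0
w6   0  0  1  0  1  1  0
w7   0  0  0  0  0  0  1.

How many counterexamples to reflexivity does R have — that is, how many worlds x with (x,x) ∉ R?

0

R is reflexive; there are no such worlds.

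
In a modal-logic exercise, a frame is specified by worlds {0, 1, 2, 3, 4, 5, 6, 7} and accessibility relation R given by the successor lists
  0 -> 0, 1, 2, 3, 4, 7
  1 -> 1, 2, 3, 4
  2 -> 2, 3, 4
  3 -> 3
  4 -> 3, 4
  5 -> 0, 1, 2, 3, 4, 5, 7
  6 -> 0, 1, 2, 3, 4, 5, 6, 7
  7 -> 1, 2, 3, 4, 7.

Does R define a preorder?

Yes

Reflexive: yes — every world is R-related to itself.
Transitive: yes — every two-step R-path is closed by a direct edge.
So R is a preorder.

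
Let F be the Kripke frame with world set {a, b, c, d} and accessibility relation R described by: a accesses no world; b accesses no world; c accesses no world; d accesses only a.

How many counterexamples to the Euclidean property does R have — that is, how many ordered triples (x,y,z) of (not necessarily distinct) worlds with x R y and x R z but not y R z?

Enumerating: (d,a,a).

1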